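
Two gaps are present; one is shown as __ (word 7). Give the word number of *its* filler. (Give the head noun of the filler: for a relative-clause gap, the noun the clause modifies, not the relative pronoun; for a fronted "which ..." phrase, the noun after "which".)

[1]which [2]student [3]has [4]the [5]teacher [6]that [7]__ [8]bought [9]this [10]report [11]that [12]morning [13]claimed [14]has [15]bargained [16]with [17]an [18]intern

The marked gap is inside the relative clause, the subject of "bought".
Its filler is the head noun "teacher" (via "that"), at word 5.
(The other dependency links word 2 to a gap after word 13.)

5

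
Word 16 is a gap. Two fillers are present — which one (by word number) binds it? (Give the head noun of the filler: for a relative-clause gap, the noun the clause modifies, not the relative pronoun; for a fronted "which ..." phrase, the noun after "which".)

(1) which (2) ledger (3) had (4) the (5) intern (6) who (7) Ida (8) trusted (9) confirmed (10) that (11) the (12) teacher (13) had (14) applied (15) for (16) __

The marked gap is the object of the preposition "for" of "applied".
Its filler is the fronted wh-phrase "which ledger", at word 2.
(The other dependency links word 5 to a gap after word 8.)

2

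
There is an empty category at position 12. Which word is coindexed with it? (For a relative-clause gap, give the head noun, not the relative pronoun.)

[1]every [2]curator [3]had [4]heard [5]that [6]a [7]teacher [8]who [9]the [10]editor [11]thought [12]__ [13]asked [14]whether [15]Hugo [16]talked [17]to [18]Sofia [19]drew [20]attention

7

The gap at 12 is the subject of "asked", inside a relative clause.
The relative pronoun is "who" (word 8); it is bound by the head noun immediately before it.
Its filler is the head noun "teacher", at word 7.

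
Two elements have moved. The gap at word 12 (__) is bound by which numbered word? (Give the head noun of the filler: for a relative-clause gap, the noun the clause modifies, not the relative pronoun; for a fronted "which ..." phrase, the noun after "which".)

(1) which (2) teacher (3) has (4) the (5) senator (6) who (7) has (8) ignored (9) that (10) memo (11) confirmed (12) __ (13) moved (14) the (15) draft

2

The marked gap is the subject of "moved".
Its filler is the fronted wh-phrase "which teacher", at word 2.
(The other dependency links word 5 to a gap after word 6.)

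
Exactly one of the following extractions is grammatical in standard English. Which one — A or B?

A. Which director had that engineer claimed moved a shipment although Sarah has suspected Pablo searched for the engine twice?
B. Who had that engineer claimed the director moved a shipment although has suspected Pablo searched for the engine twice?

A

In B, the wh-phrase is extracted from inside an adjunct island (introduced by "although"), which blocks movement.
In A, the extraction path crosses only that-complement boundaries, which are transparent.
So A is grammatical.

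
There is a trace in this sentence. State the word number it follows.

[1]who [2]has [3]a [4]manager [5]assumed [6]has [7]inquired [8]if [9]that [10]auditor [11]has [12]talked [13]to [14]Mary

5

The displaced element is "who" (word 1).
It is linked across 1 clause boundary (Ø).
It functions as the subject of "inquired", so the gap sits immediately after word 5 ("assumed").
Base order: A manager has assumed that who has inquired if that auditor has talked to Mary.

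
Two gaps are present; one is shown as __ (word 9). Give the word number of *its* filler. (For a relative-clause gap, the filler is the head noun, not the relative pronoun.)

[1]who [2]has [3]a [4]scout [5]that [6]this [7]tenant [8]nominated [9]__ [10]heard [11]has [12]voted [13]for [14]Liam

4

The marked gap is inside the relative clause, the direct object of "nominated".
Its filler is the head noun "scout" (via "that"), at word 4.
(The other dependency links word 1 to a gap after word 10.)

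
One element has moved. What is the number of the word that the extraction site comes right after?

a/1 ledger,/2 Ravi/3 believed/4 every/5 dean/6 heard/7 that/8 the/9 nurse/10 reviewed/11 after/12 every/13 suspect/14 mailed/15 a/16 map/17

11

The displaced element is "a ledger" (word 2).
It is linked across 2 clause boundaries (Ø → that).
It functions as the direct object of "reviewed", so the gap sits immediately after word 11 ("reviewed").
Base order: Ravi believed every dean heard that the nurse reviewed a ledger after every suspect mailed a map.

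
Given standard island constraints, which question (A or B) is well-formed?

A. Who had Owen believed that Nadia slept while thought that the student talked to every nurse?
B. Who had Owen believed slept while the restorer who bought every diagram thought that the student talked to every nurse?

In A, the wh-phrase is extracted from inside an adjunct island (introduced by "while"), which blocks movement.
In B, the extraction path crosses only that-complement boundaries, which are transparent.
So B is grammatical.

B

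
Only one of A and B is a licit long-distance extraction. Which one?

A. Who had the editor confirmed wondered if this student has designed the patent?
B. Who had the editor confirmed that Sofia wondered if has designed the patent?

A

In B, the wh-phrase is extracted from inside a wh-island (introduced by "if"), which blocks movement.
In A, the extraction path crosses only that-complement boundaries, which are transparent.
So A is grammatical.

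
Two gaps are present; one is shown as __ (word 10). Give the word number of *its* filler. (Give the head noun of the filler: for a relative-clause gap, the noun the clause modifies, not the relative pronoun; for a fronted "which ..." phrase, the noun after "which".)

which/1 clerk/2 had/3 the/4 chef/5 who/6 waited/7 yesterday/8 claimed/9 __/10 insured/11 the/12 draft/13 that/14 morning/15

2

The marked gap is the subject of "insured".
Its filler is the fronted wh-phrase "which clerk", at word 2.
(The other dependency links word 5 to a gap after word 6.)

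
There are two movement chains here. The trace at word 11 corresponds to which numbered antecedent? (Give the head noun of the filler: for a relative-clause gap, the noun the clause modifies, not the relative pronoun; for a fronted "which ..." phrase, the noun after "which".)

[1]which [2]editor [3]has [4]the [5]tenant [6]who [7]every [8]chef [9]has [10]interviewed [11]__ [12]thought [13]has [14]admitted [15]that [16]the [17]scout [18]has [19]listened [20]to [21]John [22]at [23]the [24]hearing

5

The marked gap is inside the relative clause, the direct object of "interviewed".
Its filler is the head noun "tenant" (via "who"), at word 5.
(The other dependency links word 2 to a gap after word 12.)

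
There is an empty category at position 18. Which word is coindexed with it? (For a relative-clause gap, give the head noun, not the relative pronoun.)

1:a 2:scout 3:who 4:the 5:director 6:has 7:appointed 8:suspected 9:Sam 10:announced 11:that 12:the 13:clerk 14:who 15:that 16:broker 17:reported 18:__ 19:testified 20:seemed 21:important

13

The gap at 18 is the subject of "testified", inside a relative clause.
The relative pronoun is "who" (word 14); it is bound by the head noun immediately before it.
Its filler is the head noun "clerk", at word 13.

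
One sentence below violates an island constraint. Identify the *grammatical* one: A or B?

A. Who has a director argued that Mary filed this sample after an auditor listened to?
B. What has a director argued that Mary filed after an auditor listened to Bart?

B

In A, the wh-phrase is extracted from inside an adjunct island (introduced by "after"), which blocks movement.
In B, the extraction path crosses only that-complement boundaries, which are transparent.
So B is grammatical.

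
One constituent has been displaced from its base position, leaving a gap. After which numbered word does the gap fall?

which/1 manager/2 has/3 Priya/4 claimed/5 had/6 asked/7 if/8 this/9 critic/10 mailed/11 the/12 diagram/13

5

The displaced element is "which manager" (word 2).
It is linked across 1 clause boundary (Ø).
It functions as the subject of "asked", so the gap sits immediately after word 5 ("claimed").
Base order: Priya has claimed that which manager had asked if this critic mailed the diagram.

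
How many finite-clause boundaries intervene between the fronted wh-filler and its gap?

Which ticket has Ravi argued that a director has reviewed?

"which ticket" is extracted from the object of "reviewed".
Boundaries crossed, outermost first: [that] — 1 in total.

1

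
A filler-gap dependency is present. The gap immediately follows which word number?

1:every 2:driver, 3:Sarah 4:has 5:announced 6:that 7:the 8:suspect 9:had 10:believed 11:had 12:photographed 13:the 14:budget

The displaced element is "every driver" (word 2).
It is linked across 2 clause boundaries (that → Ø).
It functions as the subject of "photographed", so the gap sits immediately after word 10 ("believed").
Base order: Sarah has announced that the suspect had believed that every driver had photographed the budget.

10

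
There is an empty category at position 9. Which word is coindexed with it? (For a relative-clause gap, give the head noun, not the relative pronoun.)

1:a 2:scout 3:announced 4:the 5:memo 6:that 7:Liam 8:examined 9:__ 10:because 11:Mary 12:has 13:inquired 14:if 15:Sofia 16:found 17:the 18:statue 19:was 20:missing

5

The gap at 9 is the object of "examined", inside a relative clause.
The relative pronoun is "that" (word 6); it is bound by the head noun immediately before it.
Its filler is the head noun "memo", at word 5.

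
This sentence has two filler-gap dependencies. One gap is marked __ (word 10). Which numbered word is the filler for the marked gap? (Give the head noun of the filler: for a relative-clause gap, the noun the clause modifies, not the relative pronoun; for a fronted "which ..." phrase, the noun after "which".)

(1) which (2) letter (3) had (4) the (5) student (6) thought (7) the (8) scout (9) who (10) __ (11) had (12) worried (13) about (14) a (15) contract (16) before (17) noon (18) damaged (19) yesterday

8

The marked gap is inside the relative clause, the subject of "worried".
Its filler is the head noun "scout" (via "who"), at word 8.
(The other dependency links word 2 to a gap after word 18.)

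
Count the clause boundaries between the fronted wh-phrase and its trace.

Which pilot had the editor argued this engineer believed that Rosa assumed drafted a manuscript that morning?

3

"which pilot" is extracted from the subject of "drafted".
Boundaries crossed, outermost first: [Ø], [that], [Ø] — 3 in total.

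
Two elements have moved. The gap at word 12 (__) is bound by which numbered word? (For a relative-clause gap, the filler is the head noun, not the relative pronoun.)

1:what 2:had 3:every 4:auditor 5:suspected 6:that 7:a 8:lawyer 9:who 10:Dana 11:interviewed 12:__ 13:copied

8

The marked gap is inside the relative clause, the direct object of "interviewed".
Its filler is the head noun "lawyer" (via "who"), at word 8.
(The other dependency links word 1 to a gap after word 13.)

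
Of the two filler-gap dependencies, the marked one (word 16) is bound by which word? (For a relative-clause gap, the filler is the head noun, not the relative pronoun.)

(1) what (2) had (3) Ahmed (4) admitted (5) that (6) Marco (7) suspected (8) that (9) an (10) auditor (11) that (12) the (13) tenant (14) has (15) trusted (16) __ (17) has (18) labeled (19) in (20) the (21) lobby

10

The marked gap is inside the relative clause, the direct object of "trusted".
Its filler is the head noun "auditor" (via "that"), at word 10.
(The other dependency links word 1 to a gap after word 18.)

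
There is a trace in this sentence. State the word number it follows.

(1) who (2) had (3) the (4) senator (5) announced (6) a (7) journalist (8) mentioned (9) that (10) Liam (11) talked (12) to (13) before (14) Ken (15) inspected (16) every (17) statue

12

The displaced element is "who" (word 1).
It is linked across 2 clause boundaries (Ø → that).
It functions as the object of the preposition "to" of "talked", so the gap sits immediately after word 12 ("to").
Base order: The senator had announced a journalist mentioned that Liam talked to who before Ken inspected every statue.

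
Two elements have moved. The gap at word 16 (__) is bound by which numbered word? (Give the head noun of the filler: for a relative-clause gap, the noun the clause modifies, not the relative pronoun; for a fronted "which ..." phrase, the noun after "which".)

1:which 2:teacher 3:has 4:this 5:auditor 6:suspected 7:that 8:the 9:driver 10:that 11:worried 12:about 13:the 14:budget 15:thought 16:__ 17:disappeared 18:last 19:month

2

The marked gap is the subject of "disappeared".
Its filler is the fronted wh-phrase "which teacher", at word 2.
(The other dependency links word 9 to a gap after word 10.)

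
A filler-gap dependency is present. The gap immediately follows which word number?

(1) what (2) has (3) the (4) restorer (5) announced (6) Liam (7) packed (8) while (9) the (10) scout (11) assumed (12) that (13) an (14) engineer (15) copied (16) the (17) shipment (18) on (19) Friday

7

The displaced element is "what" (word 1).
It is linked across 1 clause boundary (Ø).
It functions as the direct object of "packed", so the gap sits immediately after word 7 ("packed").
Base order: The restorer has announced Liam packed what while the scout assumed that an engineer copied the shipment on Friday.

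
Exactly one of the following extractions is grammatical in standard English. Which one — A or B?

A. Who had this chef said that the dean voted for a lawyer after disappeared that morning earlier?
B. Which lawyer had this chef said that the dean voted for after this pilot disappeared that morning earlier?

B

In A, the wh-phrase is extracted from inside an adjunct island (introduced by "after"), which blocks movement.
In B, the extraction path crosses only that-complement boundaries, which are transparent.
So B is grammatical.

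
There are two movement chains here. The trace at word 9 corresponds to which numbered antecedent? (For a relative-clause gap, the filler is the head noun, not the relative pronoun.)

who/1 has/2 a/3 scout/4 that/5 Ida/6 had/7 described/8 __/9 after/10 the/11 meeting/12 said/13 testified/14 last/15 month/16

The marked gap is inside the relative clause, the direct object of "described".
Its filler is the head noun "scout" (via "that"), at word 4.
(The other dependency links word 1 to a gap after word 13.)

4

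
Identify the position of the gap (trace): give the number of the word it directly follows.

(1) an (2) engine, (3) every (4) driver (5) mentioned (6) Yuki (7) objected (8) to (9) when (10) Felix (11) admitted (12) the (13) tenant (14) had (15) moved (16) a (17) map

8

The displaced element is "an engine" (word 2).
It is linked across 1 clause boundary (Ø).
It functions as the object of the preposition "to" of "objected", so the gap sits immediately after word 8 ("to").
Base order: Every driver mentioned Yuki objected to an engine when Felix admitted the tenant had moved a map.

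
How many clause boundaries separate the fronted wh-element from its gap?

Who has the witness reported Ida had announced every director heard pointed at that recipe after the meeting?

"who" is extracted from the subject of "pointed".
Boundaries crossed, outermost first: [Ø], [Ø], [Ø] — 3 in total.

3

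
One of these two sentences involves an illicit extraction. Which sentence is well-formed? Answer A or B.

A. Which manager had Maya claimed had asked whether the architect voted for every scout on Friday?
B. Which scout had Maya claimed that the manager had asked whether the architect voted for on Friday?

In B, the wh-phrase is extracted from inside a wh-island (introduced by "whether"), which blocks movement.
In A, the extraction path crosses only that-complement boundaries, which are transparent.
So A is grammatical.

A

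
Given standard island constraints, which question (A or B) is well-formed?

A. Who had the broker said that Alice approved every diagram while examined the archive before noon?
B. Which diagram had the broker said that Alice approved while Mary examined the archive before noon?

In A, the wh-phrase is extracted from inside an adjunct island (introduced by "while"), which blocks movement.
In B, the extraction path crosses only that-complement boundaries, which are transparent.
So B is grammatical.

B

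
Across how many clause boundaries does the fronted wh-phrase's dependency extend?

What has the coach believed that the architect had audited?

"what" is extracted from the object of "audited".
Boundaries crossed, outermost first: [that] — 1 in total.

1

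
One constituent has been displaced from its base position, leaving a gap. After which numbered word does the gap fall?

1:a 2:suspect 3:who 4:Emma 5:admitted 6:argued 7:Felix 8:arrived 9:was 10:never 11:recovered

5

The displaced element is "a suspect" (word 2).
It is linked across 1 clause boundary (Ø).
It functions as the subject of "argued", so the gap sits immediately after word 5 ("admitted").
Base order: Emma admitted a suspect argued Felix arrived.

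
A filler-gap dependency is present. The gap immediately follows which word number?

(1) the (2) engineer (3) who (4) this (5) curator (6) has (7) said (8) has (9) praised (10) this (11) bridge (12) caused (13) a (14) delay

7

The displaced element is "the engineer" (word 2).
It is linked across 1 clause boundary (Ø).
It functions as the subject of "praised", so the gap sits immediately after word 7 ("said").
Base order: This curator has said that the engineer has praised this bridge.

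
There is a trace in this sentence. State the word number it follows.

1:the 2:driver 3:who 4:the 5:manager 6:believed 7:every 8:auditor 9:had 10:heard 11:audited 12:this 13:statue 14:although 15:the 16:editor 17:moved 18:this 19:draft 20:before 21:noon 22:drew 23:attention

The displaced element is "the driver" (word 2).
It is linked across 2 clause boundaries (Ø → Ø).
It functions as the subject of "audited", so the gap sits immediately after word 10 ("heard").
Base order: The manager believed every auditor had heard that the driver audited this statue although the editor moved this draft before noon.

10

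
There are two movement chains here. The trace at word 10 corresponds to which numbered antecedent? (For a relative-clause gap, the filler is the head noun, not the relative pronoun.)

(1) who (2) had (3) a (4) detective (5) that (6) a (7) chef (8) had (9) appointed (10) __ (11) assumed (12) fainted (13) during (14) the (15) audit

4

The marked gap is inside the relative clause, the direct object of "appointed".
Its filler is the head noun "detective" (via "that"), at word 4.
(The other dependency links word 1 to a gap after word 11.)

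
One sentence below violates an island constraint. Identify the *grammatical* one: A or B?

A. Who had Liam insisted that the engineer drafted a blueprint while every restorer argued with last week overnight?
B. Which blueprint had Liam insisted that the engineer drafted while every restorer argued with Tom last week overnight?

In A, the wh-phrase is extracted from inside an adjunct island (introduced by "while"), which blocks movement.
In B, the extraction path crosses only that-complement boundaries, which are transparent.
So B is grammatical.

B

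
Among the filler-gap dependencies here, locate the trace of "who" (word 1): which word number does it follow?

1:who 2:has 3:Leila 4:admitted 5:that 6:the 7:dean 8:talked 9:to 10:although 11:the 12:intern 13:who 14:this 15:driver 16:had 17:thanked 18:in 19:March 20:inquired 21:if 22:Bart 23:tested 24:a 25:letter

The displaced element is "who" (word 1).
It is linked across 1 clause boundary (that).
It functions as the object of the preposition "to" of "talked", so the gap sits immediately after word 9 ("to").
Base order: Leila has admitted that the dean talked to who although the intern who this driver had thanked in March inquired if Bart tested a letter.

9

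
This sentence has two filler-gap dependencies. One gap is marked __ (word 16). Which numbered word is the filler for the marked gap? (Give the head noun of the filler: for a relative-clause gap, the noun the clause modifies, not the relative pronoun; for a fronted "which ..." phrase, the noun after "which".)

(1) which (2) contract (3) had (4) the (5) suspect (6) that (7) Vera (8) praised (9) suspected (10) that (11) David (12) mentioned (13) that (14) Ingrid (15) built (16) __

2

The marked gap is the direct object of "built".
Its filler is the fronted wh-phrase "which contract", at word 2.
(The other dependency links word 5 to a gap after word 8.)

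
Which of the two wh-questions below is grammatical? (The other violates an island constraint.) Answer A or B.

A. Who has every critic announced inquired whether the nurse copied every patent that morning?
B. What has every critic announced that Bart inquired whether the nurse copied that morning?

A

In B, the wh-phrase is extracted from inside a wh-island (introduced by "whether"), which blocks movement.
In A, the extraction path crosses only that-complement boundaries, which are transparent.
So A is grammatical.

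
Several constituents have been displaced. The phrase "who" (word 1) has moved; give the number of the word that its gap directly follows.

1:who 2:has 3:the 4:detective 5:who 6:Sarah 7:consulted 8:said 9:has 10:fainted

8

The displaced element is "who" (word 1).
It is linked across 1 clause boundary (Ø).
It functions as the subject of "fainted", so the gap sits immediately after word 8 ("said").
Base order: The detective who Sarah consulted has said that who has fainted.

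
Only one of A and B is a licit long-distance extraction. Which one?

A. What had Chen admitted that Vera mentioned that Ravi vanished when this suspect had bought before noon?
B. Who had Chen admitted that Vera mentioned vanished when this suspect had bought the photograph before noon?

In A, the wh-phrase is extracted from inside an adjunct island (introduced by "when"), which blocks movement.
In B, the extraction path crosses only that-complement boundaries, which are transparent.
So B is grammatical.

B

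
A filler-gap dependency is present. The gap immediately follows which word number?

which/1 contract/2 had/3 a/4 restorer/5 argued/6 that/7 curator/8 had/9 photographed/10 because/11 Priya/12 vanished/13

10

The displaced element is "which contract" (word 2).
It is linked across 1 clause boundary (Ø).
It functions as the direct object of "photographed", so the gap sits immediately after word 10 ("photographed").
Base order: A restorer had argued that curator had photographed which contract because Priya vanished.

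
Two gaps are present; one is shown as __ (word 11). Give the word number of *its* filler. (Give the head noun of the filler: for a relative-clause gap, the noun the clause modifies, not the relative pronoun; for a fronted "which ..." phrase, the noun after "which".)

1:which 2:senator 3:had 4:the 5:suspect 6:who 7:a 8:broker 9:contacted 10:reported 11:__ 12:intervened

The marked gap is the subject of "intervened".
Its filler is the fronted wh-phrase "which senator", at word 2.
(The other dependency links word 5 to a gap after word 9.)

2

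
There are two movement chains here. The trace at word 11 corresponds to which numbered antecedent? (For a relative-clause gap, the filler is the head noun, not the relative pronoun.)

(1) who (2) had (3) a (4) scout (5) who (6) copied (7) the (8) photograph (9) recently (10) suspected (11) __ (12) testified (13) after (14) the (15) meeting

The marked gap is the subject of "testified".
Its filler is the fronted wh-phrase "who", at word 1.
(The other dependency links word 4 to a gap after word 5.)

1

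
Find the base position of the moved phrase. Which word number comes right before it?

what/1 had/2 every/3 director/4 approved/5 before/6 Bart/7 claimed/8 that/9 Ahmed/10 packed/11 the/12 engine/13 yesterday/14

The displaced element is "what" (word 1).
It functions as the direct object of "approved", so the gap sits immediately after word 5 ("approved").
Base order: Every director had approved what before Bart claimed that Ahmed packed the engine yesterday.

5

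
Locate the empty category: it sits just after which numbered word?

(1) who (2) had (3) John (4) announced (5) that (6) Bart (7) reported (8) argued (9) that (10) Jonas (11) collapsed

The displaced element is "who" (word 1).
It is linked across 2 clause boundaries (that → Ø).
It functions as the subject of "argued", so the gap sits immediately after word 7 ("reported").
Base order: John had announced that Bart reported who argued that Jonas collapsed.

7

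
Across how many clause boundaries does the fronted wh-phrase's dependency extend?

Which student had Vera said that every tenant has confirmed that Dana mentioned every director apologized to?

"which student" is extracted from the PP object of "apologized".
Boundaries crossed, outermost first: [that], [that], [Ø] — 3 in total.

3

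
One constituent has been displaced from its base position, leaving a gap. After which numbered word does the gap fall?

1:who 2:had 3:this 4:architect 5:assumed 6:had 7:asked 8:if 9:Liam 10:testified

5

The displaced element is "who" (word 1).
It is linked across 1 clause boundary (Ø).
It functions as the subject of "asked", so the gap sits immediately after word 5 ("assumed").
Base order: This architect had assumed that who had asked if Liam testified.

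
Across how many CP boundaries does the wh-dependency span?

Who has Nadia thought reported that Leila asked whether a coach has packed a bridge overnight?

1

"who" is extracted from the subject of "reported".
Boundaries crossed, outermost first: [Ø] — 1 in total.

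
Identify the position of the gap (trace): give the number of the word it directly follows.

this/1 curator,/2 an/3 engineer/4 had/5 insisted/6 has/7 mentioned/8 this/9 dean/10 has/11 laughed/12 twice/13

6

The displaced element is "this curator" (word 2).
It is linked across 1 clause boundary (Ø).
It functions as the subject of "mentioned", so the gap sits immediately after word 6 ("insisted").
Base order: An engineer had insisted that this curator has mentioned this dean has laughed twice.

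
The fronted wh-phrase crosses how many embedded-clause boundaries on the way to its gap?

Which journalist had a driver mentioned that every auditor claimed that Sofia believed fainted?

"which journalist" is extracted from the subject of "fainted".
Boundaries crossed, outermost first: [that], [that], [Ø] — 3 in total.

3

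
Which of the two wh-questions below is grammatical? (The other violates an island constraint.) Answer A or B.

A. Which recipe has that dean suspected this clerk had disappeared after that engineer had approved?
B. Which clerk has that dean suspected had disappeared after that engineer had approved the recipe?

B

In A, the wh-phrase is extracted from inside an adjunct island (introduced by "after"), which blocks movement.
In B, the extraction path crosses only that-complement boundaries, which are transparent.
So B is grammatical.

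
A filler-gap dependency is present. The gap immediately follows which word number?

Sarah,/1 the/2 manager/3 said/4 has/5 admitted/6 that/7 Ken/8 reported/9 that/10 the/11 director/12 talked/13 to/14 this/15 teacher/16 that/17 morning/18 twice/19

4

The displaced element is "Sarah" (word 1).
It is linked across 1 clause boundary (Ø).
It functions as the subject of "admitted", so the gap sits immediately after word 4 ("said").
Base order: The manager said that Sarah has admitted that Ken reported that the director talked to this teacher that morning twice.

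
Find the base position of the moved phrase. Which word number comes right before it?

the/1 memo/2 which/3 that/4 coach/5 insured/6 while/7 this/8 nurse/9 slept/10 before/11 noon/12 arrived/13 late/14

6

The displaced element is "the memo" (word 2).
It functions as the direct object of "insured", so the gap sits immediately after word 6 ("insured").
Base order: That coach insured the memo while this nurse slept before noon.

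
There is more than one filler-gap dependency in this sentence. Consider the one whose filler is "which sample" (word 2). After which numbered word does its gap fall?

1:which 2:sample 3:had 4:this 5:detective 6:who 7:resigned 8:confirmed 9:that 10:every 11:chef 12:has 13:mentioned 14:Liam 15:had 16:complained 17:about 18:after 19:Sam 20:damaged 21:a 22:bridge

The displaced element is "which sample" (word 2).
It is linked across 2 clause boundaries (that → Ø).
It functions as the object of the preposition "about" of "complained", so the gap sits immediately after word 17 ("about").
Base order: This detective who resigned had confirmed that every chef has mentioned Liam had complained about which sample after Sam damaged a bridge.

17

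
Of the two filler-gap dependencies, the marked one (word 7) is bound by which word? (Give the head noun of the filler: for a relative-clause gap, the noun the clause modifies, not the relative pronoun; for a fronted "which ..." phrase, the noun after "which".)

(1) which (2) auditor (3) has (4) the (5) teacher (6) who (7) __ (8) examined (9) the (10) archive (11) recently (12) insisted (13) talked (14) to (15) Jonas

The marked gap is inside the relative clause, the subject of "examined".
Its filler is the head noun "teacher" (via "who"), at word 5.
(The other dependency links word 2 to a gap after word 12.)

5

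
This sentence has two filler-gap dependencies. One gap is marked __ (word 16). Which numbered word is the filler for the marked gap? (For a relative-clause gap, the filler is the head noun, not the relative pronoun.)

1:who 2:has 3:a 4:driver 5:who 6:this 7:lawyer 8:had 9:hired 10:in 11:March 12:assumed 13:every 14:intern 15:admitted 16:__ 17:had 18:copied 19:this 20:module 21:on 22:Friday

1

The marked gap is the subject of "copied".
Its filler is the fronted wh-phrase "who", at word 1.
(The other dependency links word 4 to a gap after word 9.)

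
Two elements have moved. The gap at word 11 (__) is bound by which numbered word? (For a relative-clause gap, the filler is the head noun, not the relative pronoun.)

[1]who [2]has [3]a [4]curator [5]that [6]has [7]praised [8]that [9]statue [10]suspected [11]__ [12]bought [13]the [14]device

The marked gap is the subject of "bought".
Its filler is the fronted wh-phrase "who", at word 1.
(The other dependency links word 4 to a gap after word 5.)

1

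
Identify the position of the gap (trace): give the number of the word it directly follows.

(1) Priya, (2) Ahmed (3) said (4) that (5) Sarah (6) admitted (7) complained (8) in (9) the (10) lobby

6

The displaced element is "Priya" (word 1).
It is linked across 2 clause boundaries (that → Ø).
It functions as the subject of "complained", so the gap sits immediately after word 6 ("admitted").
Base order: Ahmed said that Sarah admitted Priya complained in the lobby.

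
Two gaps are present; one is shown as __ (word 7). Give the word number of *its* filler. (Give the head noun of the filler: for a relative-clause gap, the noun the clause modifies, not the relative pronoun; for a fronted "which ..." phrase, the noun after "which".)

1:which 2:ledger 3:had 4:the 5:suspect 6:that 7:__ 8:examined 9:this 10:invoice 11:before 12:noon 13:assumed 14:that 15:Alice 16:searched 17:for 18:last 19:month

The marked gap is inside the relative clause, the subject of "examined".
Its filler is the head noun "suspect" (via "that"), at word 5.
(The other dependency links word 2 to a gap after word 17.)

5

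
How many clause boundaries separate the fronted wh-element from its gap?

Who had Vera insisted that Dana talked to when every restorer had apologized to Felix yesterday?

1

"who" is extracted from the PP object of "talked".
Boundaries crossed, outermost first: [that] — 1 in total.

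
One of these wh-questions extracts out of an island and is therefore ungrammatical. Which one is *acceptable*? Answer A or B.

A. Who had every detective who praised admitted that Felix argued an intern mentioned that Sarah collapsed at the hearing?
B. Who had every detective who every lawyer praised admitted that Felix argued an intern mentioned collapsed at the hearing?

B

In A, the wh-phrase is extracted from inside a complex-NP island (relative clause) (introduced by "who"), which blocks movement.
In B, the extraction path crosses only that-complement boundaries, which are transparent.
So B is grammatical.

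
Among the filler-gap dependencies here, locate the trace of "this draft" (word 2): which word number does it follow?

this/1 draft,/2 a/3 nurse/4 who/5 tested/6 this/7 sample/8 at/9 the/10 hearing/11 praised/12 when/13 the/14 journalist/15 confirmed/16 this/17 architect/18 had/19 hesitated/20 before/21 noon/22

The displaced element is "this draft" (word 2).
It functions as the direct object of "praised", so the gap sits immediately after word 12 ("praised").
Base order: A nurse who tested this sample at the hearing praised this draft when the journalist confirmed this architect had hesitated before noon.

12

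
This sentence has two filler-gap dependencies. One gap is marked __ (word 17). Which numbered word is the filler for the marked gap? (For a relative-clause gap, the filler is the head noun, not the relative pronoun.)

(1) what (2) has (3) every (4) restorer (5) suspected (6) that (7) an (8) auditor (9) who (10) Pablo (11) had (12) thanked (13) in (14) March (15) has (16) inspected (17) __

1

The marked gap is the direct object of "inspected".
Its filler is the fronted wh-phrase "what", at word 1.
(The other dependency links word 8 to a gap after word 12.)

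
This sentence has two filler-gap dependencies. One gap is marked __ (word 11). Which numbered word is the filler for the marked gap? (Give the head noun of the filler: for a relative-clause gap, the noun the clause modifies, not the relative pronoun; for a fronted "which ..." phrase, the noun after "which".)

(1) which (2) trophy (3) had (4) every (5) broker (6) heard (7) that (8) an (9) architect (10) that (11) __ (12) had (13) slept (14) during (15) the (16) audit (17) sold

9

The marked gap is inside the relative clause, the subject of "slept".
Its filler is the head noun "architect" (via "that"), at word 9.
(The other dependency links word 2 to a gap after word 17.)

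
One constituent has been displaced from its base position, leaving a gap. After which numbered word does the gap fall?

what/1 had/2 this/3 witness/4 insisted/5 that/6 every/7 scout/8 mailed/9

The displaced element is "what" (word 1).
It is linked across 1 clause boundary (that).
It functions as the direct object of "mailed", so the gap sits immediately after word 9 ("mailed").
Base order: This witness had insisted that every scout mailed what.

9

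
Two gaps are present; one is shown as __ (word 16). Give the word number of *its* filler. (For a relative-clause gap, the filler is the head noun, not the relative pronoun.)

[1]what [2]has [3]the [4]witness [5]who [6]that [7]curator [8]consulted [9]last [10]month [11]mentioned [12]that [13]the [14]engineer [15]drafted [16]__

The marked gap is the direct object of "drafted".
Its filler is the fronted wh-phrase "what", at word 1.
(The other dependency links word 4 to a gap after word 8.)

1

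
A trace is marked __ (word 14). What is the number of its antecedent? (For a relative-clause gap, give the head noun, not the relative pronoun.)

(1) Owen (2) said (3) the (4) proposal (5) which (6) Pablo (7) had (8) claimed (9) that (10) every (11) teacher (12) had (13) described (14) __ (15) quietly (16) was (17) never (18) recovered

4

The gap at 14 is the object of "described", inside a relative clause.
The relative pronoun is "which" (word 5); it is bound by the head noun immediately before it.
Its filler is the head noun "proposal", at word 4.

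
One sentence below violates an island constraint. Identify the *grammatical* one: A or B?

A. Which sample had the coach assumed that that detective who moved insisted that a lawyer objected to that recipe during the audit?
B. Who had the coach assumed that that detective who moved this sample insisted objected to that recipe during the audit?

In A, the wh-phrase is extracted from inside a complex-NP island (relative clause) (introduced by "who"), which blocks movement.
In B, the extraction path crosses only that-complement boundaries, which are transparent.
So B is grammatical.

B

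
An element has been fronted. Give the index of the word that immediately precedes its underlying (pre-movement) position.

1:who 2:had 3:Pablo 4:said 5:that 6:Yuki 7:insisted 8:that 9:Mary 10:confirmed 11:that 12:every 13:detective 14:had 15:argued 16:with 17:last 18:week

16

The displaced element is "who" (word 1).
It is linked across 3 clause boundaries (that → that → that).
It functions as the object of the preposition "with" of "argued", so the gap sits immediately after word 16 ("with").
Base order: Pablo had said that Yuki insisted that Mary confirmed that every detective had argued with who last week.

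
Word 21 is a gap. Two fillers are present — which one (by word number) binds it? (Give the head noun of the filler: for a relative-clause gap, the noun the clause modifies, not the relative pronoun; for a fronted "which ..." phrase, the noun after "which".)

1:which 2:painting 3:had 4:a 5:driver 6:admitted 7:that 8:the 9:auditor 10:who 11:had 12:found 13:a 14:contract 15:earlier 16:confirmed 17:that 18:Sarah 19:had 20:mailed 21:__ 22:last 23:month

2

The marked gap is the direct object of "mailed".
Its filler is the fronted wh-phrase "which painting", at word 2.
(The other dependency links word 9 to a gap after word 10.)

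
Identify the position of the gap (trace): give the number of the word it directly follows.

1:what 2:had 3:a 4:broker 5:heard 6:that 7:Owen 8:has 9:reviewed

The displaced element is "what" (word 1).
It is linked across 1 clause boundary (that).
It functions as the direct object of "reviewed", so the gap sits immediately after word 9 ("reviewed").
Base order: A broker had heard that Owen has reviewed what.

9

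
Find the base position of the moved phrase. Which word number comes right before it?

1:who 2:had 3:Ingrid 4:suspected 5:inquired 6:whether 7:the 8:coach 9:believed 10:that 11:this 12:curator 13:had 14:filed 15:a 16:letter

The displaced element is "who" (word 1).
It is linked across 1 clause boundary (Ø).
It functions as the subject of "inquired", so the gap sits immediately after word 4 ("suspected").
Base order: Ingrid had suspected that who inquired whether the coach believed that this curator had filed a letter.

4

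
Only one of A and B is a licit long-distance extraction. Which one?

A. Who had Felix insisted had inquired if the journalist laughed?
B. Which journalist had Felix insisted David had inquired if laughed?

A

In B, the wh-phrase is extracted from inside a wh-island (introduced by "if"), which blocks movement.
In A, the extraction path crosses only that-complement boundaries, which are transparent.
So A is grammatical.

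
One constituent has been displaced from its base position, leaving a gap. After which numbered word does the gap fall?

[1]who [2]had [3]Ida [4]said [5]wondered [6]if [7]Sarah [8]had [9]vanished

4

The displaced element is "who" (word 1).
It is linked across 1 clause boundary (Ø).
It functions as the subject of "wondered", so the gap sits immediately after word 4 ("said").
Base order: Ida had said that who wondered if Sarah had vanished.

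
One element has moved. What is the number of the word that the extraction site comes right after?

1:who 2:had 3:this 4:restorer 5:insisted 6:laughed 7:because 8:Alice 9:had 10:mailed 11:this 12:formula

The displaced element is "who" (word 1).
It is linked across 1 clause boundary (Ø).
It functions as the subject of "laughed", so the gap sits immediately after word 5 ("insisted").
Base order: This restorer had insisted who laughed because Alice had mailed this formula.

5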